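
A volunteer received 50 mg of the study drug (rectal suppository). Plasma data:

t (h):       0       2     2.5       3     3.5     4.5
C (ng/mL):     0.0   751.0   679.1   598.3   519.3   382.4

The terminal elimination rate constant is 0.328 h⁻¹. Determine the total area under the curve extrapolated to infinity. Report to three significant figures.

Trapezoidal AUC_0→4.5:
  [0→2]: (0.0+751.0)/2 × 2 = 751.0
  [2→2.5]: (751.0+679.1)/2 × 0.5 = 357.525
  [2.5→3]: (679.1+598.3)/2 × 0.5 = 319.35
  [3→3.5]: (598.3+519.3)/2 × 0.5 = 279.4
  [3.5→4.5]: (519.3+382.4)/2 × 1 = 450.85
  Sum = 2158.125 ng/mL·h
Extrapolated tail: C_last / k_e = 382.4 / 0.328 = 1165.854
AUC_0→∞ = 2158.125 + 1165.854 = 3323.979 ng/mL·h

AUC = 3320 ng/mL·h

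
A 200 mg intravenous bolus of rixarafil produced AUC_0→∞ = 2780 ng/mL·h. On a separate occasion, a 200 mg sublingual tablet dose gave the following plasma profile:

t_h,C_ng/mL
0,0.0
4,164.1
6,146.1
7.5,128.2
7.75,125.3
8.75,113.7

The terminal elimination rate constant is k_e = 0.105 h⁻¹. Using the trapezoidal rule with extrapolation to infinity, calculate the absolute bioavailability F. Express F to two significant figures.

Trapezoidal AUC_0→8.75 (sublingual tablet):
  [0→4]: (0.0+164.1)/2 × 4 = 328.2
  [4→6]: (164.1+146.1)/2 × 2 = 310.2
  [6→7.5]: (146.1+128.2)/2 × 1.5 = 205.725
  [7.5→7.75]: (128.2+125.3)/2 × 0.25 = 31.6875
  [7.75→8.75]: (125.3+113.7)/2 × 1 = 119.5
  Sum = 995.3125 ng/mL·h
Tail: C_last/k_e = 113.7/0.105 = 1082.857
AUC_0→∞ (sublingual tablet) = 995.3125 + 1082.857 = 2078.1695 ng/mL·h
F = (AUC_ev/D_ev)/(AUC_iv/D_iv) = (2078.1695/200)/(2780/200) = 10.3908/13.9 = 0.7475

F = 0.75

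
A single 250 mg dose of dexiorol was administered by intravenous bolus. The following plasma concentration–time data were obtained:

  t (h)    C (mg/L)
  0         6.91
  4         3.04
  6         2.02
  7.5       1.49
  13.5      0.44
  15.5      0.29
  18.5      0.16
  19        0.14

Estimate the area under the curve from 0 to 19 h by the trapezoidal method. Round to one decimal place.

Trapezoidal AUC_0→19:
  [0→4]: (6.91+3.04)/2 × 4 = 19.9
  [4→6]: (3.04+2.02)/2 × 2 = 5.06
  [6→7.5]: (2.02+1.49)/2 × 1.5 = 2.6325
  [7.5→13.5]: (1.49+0.44)/2 × 6 = 5.79
  [13.5→15.5]: (0.44+0.29)/2 × 2 = 0.73
  [15.5→18.5]: (0.29+0.16)/2 × 3 = 0.675
  [18.5→19]: (0.16+0.14)/2 × 0.5 = 0.075
  Sum = 34.8625 mg/L·h

AUC = 34.9 mg/L·h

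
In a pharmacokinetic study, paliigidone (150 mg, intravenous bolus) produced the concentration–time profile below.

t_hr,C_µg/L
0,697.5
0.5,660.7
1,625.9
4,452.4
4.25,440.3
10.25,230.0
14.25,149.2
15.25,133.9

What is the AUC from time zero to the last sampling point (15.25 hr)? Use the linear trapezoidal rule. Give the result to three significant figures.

Trapezoidal AUC_0→15.25:
  [0→0.5]: (697.5+660.7)/2 × 0.5 = 339.55
  [0.5→1]: (660.7+625.9)/2 × 0.5 = 321.65
  [1→4]: (625.9+452.4)/2 × 3 = 1617.45
  [4→4.25]: (452.4+440.3)/2 × 0.25 = 111.5875
  [4.25→10.25]: (440.3+230.0)/2 × 6 = 2010.9
  [10.25→14.25]: (230.0+149.2)/2 × 4 = 758.4
  [14.25→15.25]: (149.2+133.9)/2 × 1 = 141.55
  Sum = 5301.0875 µg/L·hr

AUC = 5300 µg/L·hr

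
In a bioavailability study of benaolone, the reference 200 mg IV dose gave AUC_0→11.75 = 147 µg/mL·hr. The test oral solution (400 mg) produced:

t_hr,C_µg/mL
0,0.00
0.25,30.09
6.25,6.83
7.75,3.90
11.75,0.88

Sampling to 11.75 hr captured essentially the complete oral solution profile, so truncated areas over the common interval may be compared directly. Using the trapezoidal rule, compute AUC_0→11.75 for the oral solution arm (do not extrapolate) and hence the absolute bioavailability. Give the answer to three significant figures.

F = 0.449

Trapezoidal AUC_0→11.75 (oral solution):
  [0→0.25]: (0.00+30.09)/2 × 0.25 = 3.76125
  [0.25→6.25]: (30.09+6.83)/2 × 6 = 110.76
  [6.25→7.75]: (6.83+3.90)/2 × 1.5 = 8.0475
  [7.75→11.75]: (3.90+0.88)/2 × 4 = 9.56
  Sum = 132.12875 µg/mL·hr
F = (AUC_ev/D_ev)/(AUC_iv/D_iv) = (132.12875/400)/(147/200) = 0.330322/0.735 = 0.4494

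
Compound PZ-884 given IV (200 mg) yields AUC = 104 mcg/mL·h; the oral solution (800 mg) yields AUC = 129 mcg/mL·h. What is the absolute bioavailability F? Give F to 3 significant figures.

F = 0.310

F = (AUC_ev / D_ev) / (AUC_iv / D_iv)
  = (129/800) / (104/200)
  = 0.16125 / 0.52 = 0.3101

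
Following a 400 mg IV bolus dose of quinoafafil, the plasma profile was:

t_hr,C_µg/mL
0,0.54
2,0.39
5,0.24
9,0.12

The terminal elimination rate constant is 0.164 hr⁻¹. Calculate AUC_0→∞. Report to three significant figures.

AUC = 3.33 µg/mL·hr

Trapezoidal AUC_0→9:
  [0→2]: (0.54+0.39)/2 × 2 = 0.93
  [2→5]: (0.39+0.24)/2 × 3 = 0.945
  [5→9]: (0.24+0.12)/2 × 4 = 0.72
  Sum = 2.595 µg/mL·hr
Extrapolated tail: C_last / k_e = 0.12 / 0.164 = 0.732
AUC_0→∞ = 2.595 + 0.732 = 3.327 µg/mL·hr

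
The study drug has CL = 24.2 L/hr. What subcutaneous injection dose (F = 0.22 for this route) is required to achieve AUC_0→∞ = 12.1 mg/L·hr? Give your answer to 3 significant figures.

Dose = CL × AUC_0→∞ / F
     = 24.2 × 12.1 / 0.22 = 1331 mg

Dose = 1330 mg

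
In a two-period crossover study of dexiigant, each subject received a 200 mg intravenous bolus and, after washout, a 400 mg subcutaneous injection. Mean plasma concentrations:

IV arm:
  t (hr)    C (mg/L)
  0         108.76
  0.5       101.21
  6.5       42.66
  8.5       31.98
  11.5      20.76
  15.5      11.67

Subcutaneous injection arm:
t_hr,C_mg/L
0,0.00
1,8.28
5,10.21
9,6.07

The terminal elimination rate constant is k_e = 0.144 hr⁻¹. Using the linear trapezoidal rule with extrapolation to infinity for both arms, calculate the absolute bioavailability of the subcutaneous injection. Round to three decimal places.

Trapezoidal AUC_0→15.5 (IV):
  [0→0.5]: (108.76+101.21)/2 × 0.5 = 52.4925
  [0.5→6.5]: (101.21+42.66)/2 × 6 = 431.61
  [6.5→8.5]: (42.66+31.98)/2 × 2 = 74.64
  [8.5→11.5]: (31.98+20.76)/2 × 3 = 79.11
  [11.5→15.5]: (20.76+11.67)/2 × 4 = 64.86
  Sum = 702.7125 mg/L·hr
IV tail: 11.67/0.144 = 81.042; AUC_iv,0→∞ = 702.7125 + 81.042 = 783.7545 mg/L·hr
Trapezoidal AUC_0→9 (subcutaneous injection):
  [0→1]: (0.00+8.28)/2 × 1 = 4.14
  [1→5]: (8.28+10.21)/2 × 4 = 36.98
  [5→9]: (10.21+6.07)/2 × 4 = 32.56
  Sum = 73.68 mg/L·hr
subcutaneous injection tail: 6.07/0.144 = 42.153; AUC_ev,0→∞ = 73.68 + 42.153 = 115.833 mg/L·hr
F = (AUC_ev/D_ev)/(AUC_iv/D_iv) = (115.833/400)/(783.7545/200) = 0.2895825/3.9187725 = 0.0739

F = 0.074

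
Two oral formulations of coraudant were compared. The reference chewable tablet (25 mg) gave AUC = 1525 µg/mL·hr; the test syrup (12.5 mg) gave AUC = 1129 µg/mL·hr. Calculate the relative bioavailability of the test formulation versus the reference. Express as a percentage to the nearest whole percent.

F_rel = (AUC_test/D_test) / (AUC_ref/D_ref)
      = (1129/12.5) / (1525/25)
      = 90.32 / 61 = 1.4807 = 148.07%

F_rel = 148%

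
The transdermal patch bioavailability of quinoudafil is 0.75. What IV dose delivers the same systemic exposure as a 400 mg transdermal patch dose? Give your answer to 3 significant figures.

D_iv = 300 mg

Systemic exposure from an extravascular dose = F × D_ev, so the equivalent IV dose is F × D_ev.
D_iv = F × D_ev = 0.75 × 400 = 300 mg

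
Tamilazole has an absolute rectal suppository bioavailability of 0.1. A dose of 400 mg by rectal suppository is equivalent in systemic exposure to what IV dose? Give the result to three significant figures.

Systemic exposure from an extravascular dose = F × D_ev, so the equivalent IV dose is F × D_ev.
D_iv = F × D_ev = 0.1 × 400 = 40 mg

D_iv = 40.0 mg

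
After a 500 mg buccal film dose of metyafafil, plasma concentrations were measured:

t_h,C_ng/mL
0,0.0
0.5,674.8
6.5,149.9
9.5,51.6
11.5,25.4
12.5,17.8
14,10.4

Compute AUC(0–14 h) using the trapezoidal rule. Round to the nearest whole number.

Trapezoidal AUC_0→14:
  [0→0.5]: (0.0+674.8)/2 × 0.5 = 168.7
  [0.5→6.5]: (674.8+149.9)/2 × 6 = 2474.1
  [6.5→9.5]: (149.9+51.6)/2 × 3 = 302.25
  [9.5→11.5]: (51.6+25.4)/2 × 2 = 77.0
  [11.5→12.5]: (25.4+17.8)/2 × 1 = 21.6
  [12.5→14]: (17.8+10.4)/2 × 1.5 = 21.15
  Sum = 3064.8 ng/mL·h

AUC = 3065 ng/mL·h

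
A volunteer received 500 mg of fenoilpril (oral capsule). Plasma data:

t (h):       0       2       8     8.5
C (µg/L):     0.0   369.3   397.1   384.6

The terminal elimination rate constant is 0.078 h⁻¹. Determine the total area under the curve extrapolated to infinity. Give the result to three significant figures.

Trapezoidal AUC_0→8.5:
  [0→2]: (0.0+369.3)/2 × 2 = 369.3
  [2→8]: (369.3+397.1)/2 × 6 = 2299.2
  [8→8.5]: (397.1+384.6)/2 × 0.5 = 195.425
  Sum = 2863.925 µg/L·h
Extrapolated tail: C_last / k_e = 384.6 / 0.078 = 4930.769
AUC_0→∞ = 2863.925 + 4930.769 = 7794.694 µg/L·h

AUC = 7790 µg/L·h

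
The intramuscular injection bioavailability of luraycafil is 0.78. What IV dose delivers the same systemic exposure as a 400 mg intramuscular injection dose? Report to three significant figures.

D_iv = 312 mg

Systemic exposure from an extravascular dose = F × D_ev, so the equivalent IV dose is F × D_ev.
D_iv = F × D_ev = 0.78 × 400 = 312 mg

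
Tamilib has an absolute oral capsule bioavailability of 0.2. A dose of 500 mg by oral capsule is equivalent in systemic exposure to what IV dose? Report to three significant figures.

D_iv = 100 mg

Systemic exposure from an extravascular dose = F × D_ev, so the equivalent IV dose is F × D_ev.
D_iv = F × D_ev = 0.2 × 500 = 100 mg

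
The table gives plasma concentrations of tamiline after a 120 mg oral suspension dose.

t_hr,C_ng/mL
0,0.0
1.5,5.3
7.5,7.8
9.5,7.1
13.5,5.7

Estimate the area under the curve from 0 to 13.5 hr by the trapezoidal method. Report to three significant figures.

Trapezoidal AUC_0→13.5:
  [0→1.5]: (0.0+5.3)/2 × 1.5 = 3.975
  [1.5→7.5]: (5.3+7.8)/2 × 6 = 39.3
  [7.5→9.5]: (7.8+7.1)/2 × 2 = 14.9
  [9.5→13.5]: (7.1+5.7)/2 × 4 = 25.6
  Sum = 83.775 ng/mL·hr

AUC = 83.8 ng/mL·hr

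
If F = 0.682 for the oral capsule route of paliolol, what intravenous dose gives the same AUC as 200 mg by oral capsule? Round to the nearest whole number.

D_iv = 136 mg

Systemic exposure from an extravascular dose = F × D_ev, so the equivalent IV dose is F × D_ev.
D_iv = F × D_ev = 0.682 × 200 = 136.4 mg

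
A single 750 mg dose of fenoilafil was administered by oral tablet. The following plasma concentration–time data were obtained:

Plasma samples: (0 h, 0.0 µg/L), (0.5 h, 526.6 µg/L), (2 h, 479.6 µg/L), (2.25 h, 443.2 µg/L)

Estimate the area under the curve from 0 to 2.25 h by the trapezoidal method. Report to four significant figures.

AUC = 1002 µg/L·h

Trapezoidal AUC_0→2.25:
  [0→0.5]: (0.0+526.6)/2 × 0.5 = 131.65
  [0.5→2]: (526.6+479.6)/2 × 1.5 = 754.65
  [2→2.25]: (479.6+443.2)/2 × 0.25 = 115.35
  Sum = 1001.65 µg/L·h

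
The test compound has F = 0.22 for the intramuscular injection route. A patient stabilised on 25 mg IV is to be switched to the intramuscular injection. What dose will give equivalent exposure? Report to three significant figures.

For equal systemic exposure: F × D_ev = D_iv
D_ev = D_iv / F = 25 / 0.22 = 113.636 mg

D_intramuscular = 114 mg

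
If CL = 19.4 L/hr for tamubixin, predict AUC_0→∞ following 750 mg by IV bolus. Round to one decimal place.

AUC = 38.7 mg/L·hr

AUC_0→∞ = Dose_iv / CL
        = 750 / 19.4 = 38.6598 mg/L·hr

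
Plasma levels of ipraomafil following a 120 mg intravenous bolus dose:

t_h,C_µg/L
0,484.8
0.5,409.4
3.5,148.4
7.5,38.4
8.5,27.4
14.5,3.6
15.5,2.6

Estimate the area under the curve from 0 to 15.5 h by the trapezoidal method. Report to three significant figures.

Trapezoidal AUC_0→15.5:
  [0→0.5]: (484.8+409.4)/2 × 0.5 = 223.55
  [0.5→3.5]: (409.4+148.4)/2 × 3 = 836.7
  [3.5→7.5]: (148.4+38.4)/2 × 4 = 373.6
  [7.5→8.5]: (38.4+27.4)/2 × 1 = 32.9
  [8.5→14.5]: (27.4+3.6)/2 × 6 = 93.0
  [14.5→15.5]: (3.6+2.6)/2 × 1 = 3.1
  Sum = 1562.85 µg/L·h

AUC = 1560 µg/L·h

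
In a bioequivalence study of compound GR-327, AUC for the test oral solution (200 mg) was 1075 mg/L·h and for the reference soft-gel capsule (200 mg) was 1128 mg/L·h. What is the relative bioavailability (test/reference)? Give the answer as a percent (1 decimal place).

F_rel = 95.3%

F_rel = (AUC_test/D_test) / (AUC_ref/D_ref)
      = (1075/200) / (1128/200)
      = 5.375 / 5.64 = 0.9530 = 95.30%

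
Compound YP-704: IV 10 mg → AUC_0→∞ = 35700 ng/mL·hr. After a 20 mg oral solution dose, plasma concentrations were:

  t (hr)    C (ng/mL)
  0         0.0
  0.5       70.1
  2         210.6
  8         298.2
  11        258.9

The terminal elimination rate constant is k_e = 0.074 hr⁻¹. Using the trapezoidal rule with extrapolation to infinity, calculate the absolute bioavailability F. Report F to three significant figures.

Trapezoidal AUC_0→11 (oral solution):
  [0→0.5]: (0.0+70.1)/2 × 0.5 = 17.525
  [0.5→2]: (70.1+210.6)/2 × 1.5 = 210.525
  [2→8]: (210.6+298.2)/2 × 6 = 1526.4
  [8→11]: (298.2+258.9)/2 × 3 = 835.65
  Sum = 2590.1 ng/mL·hr
Tail: C_last/k_e = 258.9/0.074 = 3498.649
AUC_0→∞ (oral solution) = 2590.1 + 3498.649 = 6088.749 ng/mL·hr
F = (AUC_ev/D_ev)/(AUC_iv/D_iv) = (6088.749/20)/(35700/10) = 304.43745/3570 = 0.0853

F = 0.0853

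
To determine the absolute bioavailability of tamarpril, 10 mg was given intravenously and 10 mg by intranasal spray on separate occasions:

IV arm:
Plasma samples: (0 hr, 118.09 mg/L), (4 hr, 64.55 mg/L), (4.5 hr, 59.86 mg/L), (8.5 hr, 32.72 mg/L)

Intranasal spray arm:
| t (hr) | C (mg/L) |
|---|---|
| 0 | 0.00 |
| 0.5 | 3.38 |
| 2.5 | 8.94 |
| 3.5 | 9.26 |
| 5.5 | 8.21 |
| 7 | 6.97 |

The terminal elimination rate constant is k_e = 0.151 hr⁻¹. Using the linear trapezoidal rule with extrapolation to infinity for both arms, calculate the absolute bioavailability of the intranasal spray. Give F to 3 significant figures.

Trapezoidal AUC_0→8.5 (IV):
  [0→4]: (118.09+64.55)/2 × 4 = 365.28
  [4→4.5]: (64.55+59.86)/2 × 0.5 = 31.1025
  [4.5→8.5]: (59.86+32.72)/2 × 4 = 185.16
  Sum = 581.5425 mg/L·hr
IV tail: 32.72/0.151 = 216.689; AUC_iv,0→∞ = 581.5425 + 216.689 = 798.2315 mg/L·hr
Trapezoidal AUC_0→7 (intranasal spray):
  [0→0.5]: (0.00+3.38)/2 × 0.5 = 0.845
  [0.5→2.5]: (3.38+8.94)/2 × 2 = 12.32
  [2.5→3.5]: (8.94+9.26)/2 × 1 = 9.1
  [3.5→5.5]: (9.26+8.21)/2 × 2 = 17.47
  [5.5→7]: (8.21+6.97)/2 × 1.5 = 11.385
  Sum = 51.12 mg/L·hr
intranasal spray tail: 6.97/0.151 = 46.159; AUC_ev,0→∞ = 51.12 + 46.159 = 97.279 mg/L·hr
F = (AUC_ev/D_ev)/(AUC_iv/D_iv) = (97.279/10)/(798.2315/10) = 9.7279/79.82315 = 0.1219

F = 0.122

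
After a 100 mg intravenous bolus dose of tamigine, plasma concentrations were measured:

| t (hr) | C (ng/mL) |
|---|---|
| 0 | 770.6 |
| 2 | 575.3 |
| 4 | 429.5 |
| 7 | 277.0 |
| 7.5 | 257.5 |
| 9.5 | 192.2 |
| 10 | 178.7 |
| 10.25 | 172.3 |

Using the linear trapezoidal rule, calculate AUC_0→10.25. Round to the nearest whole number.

Trapezoidal AUC_0→10.25:
  [0→2]: (770.6+575.3)/2 × 2 = 1345.9
  [2→4]: (575.3+429.5)/2 × 2 = 1004.8
  [4→7]: (429.5+277.0)/2 × 3 = 1059.75
  [7→7.5]: (277.0+257.5)/2 × 0.5 = 133.625
  [7.5→9.5]: (257.5+192.2)/2 × 2 = 449.7
  [9.5→10]: (192.2+178.7)/2 × 0.5 = 92.725
  [10→10.25]: (178.7+172.3)/2 × 0.25 = 43.875
  Sum = 4130.375 ng/mL·hr

AUC = 4130 ng/mL·hr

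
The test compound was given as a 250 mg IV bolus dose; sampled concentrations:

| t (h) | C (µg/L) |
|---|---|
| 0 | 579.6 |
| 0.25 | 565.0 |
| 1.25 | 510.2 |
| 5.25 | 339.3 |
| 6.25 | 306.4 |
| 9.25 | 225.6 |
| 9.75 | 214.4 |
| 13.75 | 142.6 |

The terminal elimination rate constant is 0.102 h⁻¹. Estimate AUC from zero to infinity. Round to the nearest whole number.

Trapezoidal AUC_0→13.75:
  [0→0.25]: (579.6+565.0)/2 × 0.25 = 143.075
  [0.25→1.25]: (565.0+510.2)/2 × 1 = 537.6
  [1.25→5.25]: (510.2+339.3)/2 × 4 = 1699.0
  [5.25→6.25]: (339.3+306.4)/2 × 1 = 322.85
  [6.25→9.25]: (306.4+225.6)/2 × 3 = 798.0
  [9.25→9.75]: (225.6+214.4)/2 × 0.5 = 110.0
  [9.75→13.75]: (214.4+142.6)/2 × 4 = 714.0
  Sum = 4324.525 µg/L·h
Extrapolated tail: C_last / k_e = 142.6 / 0.102 = 1398.039
AUC_0→∞ = 4324.525 + 1398.039 = 5722.564 µg/L·h

AUC = 5723 µg/L·h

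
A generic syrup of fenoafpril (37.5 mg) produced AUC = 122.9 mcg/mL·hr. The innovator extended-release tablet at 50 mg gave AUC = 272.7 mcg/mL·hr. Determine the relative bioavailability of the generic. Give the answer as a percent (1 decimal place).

F_rel = 60.1%

F_rel = (AUC_test/D_test) / (AUC_ref/D_ref)
      = (122.9/37.5) / (272.7/50)
      = 3.27733 / 5.454 = 0.6009 = 60.09%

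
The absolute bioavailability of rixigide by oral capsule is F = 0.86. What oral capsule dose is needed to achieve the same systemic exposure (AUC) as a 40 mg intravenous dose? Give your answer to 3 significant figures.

D_oral = 46.5 mg

For equal systemic exposure: F × D_ev = D_iv
D_ev = D_iv / F = 40 / 0.86 = 46.5116 mg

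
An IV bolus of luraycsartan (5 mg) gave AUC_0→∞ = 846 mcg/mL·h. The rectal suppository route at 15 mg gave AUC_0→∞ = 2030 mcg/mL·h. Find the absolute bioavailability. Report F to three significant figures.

F = (AUC_ev / D_ev) / (AUC_iv / D_iv)
  = (2030/15) / (846/5)
  = 135.333 / 169.2 = 0.7998

F = 0.800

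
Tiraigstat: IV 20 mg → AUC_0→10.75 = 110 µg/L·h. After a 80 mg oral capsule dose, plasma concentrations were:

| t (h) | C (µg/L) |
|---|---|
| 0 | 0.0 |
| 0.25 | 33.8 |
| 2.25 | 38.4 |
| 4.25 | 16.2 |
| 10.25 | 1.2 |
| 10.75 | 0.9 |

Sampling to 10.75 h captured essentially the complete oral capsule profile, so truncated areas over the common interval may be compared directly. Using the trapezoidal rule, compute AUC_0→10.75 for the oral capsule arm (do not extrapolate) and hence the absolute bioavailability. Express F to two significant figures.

Trapezoidal AUC_0→10.75 (oral capsule):
  [0→0.25]: (0.0+33.8)/2 × 0.25 = 4.225
  [0.25→2.25]: (33.8+38.4)/2 × 2 = 72.2
  [2.25→4.25]: (38.4+16.2)/2 × 2 = 54.6
  [4.25→10.25]: (16.2+1.2)/2 × 6 = 52.2
  [10.25→10.75]: (1.2+0.9)/2 × 0.5 = 0.525
  Sum = 183.75 µg/L·h
F = (AUC_ev/D_ev)/(AUC_iv/D_iv) = (183.75/80)/(110/20) = 2.296875/5.5 = 0.4176

F = 0.42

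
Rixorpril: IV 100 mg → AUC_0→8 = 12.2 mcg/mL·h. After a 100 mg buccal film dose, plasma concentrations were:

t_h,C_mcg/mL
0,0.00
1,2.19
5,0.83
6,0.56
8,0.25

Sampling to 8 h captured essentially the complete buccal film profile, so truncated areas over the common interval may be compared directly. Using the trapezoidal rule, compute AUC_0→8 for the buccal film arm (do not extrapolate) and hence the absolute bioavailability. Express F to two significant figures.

F = 0.71

Trapezoidal AUC_0→8 (buccal film):
  [0→1]: (0.00+2.19)/2 × 1 = 1.095
  [1→5]: (2.19+0.83)/2 × 4 = 6.04
  [5→6]: (0.83+0.56)/2 × 1 = 0.695
  [6→8]: (0.56+0.25)/2 × 2 = 0.81
  Sum = 8.64 mcg/mL·h
F = (AUC_ev/D_ev)/(AUC_iv/D_iv) = (8.64/100)/(12.2/100) = 0.0864/0.122 = 0.7082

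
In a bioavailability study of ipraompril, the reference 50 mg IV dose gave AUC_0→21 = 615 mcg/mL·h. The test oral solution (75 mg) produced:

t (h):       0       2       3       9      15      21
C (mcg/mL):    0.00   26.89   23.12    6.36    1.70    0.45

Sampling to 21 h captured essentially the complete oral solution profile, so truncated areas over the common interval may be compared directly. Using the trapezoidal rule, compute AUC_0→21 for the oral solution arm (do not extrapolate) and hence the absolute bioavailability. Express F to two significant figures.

Trapezoidal AUC_0→21 (oral solution):
  [0→2]: (0.00+26.89)/2 × 2 = 26.89
  [2→3]: (26.89+23.12)/2 × 1 = 25.005
  [3→9]: (23.12+6.36)/2 × 6 = 88.44
  [9→15]: (6.36+1.70)/2 × 6 = 24.18
  [15→21]: (1.70+0.45)/2 × 6 = 6.45
  Sum = 170.965 mcg/mL·h
F = (AUC_ev/D_ev)/(AUC_iv/D_iv) = (170.965/75)/(615/50) = 2.27953/12.3 = 0.1853

F = 0.19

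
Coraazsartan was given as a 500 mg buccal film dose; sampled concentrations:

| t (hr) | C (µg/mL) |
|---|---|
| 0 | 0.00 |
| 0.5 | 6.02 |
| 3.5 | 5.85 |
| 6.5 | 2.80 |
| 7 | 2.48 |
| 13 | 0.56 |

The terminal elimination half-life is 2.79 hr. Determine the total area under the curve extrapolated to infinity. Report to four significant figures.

AUC = 44.98 µg/mL·hr

Trapezoidal AUC_0→13:
  [0→0.5]: (0.00+6.02)/2 × 0.5 = 1.505
  [0.5→3.5]: (6.02+5.85)/2 × 3 = 17.805
  [3.5→6.5]: (5.85+2.80)/2 × 3 = 12.975
  [6.5→7]: (2.80+2.48)/2 × 0.5 = 1.32
  [7→13]: (2.48+0.56)/2 × 6 = 9.12
  Sum = 42.725 µg/mL·hr
k_e = ln2 / t½ = 0.693147 / 2.79 = 0.2484 hr^-1
Extrapolated tail: C_last / k_e = 0.56 / 0.2484 = 2.254
AUC_0→∞ = 42.725 + 2.254 = 44.979 µg/mL·hr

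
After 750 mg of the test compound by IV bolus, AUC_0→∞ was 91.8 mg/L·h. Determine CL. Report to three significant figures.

CL = Dose_iv / AUC_0→∞
   = 750 / 91.8 = 8.16993 L/h

CL = 8.17 L/h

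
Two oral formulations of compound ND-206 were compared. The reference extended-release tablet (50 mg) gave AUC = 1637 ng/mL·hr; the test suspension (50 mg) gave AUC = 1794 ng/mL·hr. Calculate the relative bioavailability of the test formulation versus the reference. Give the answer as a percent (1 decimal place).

F_rel = 109.6%

F_rel = (AUC_test/D_test) / (AUC_ref/D_ref)
      = (1794/50) / (1637/50)
      = 35.88 / 32.74 = 1.0959 = 109.59%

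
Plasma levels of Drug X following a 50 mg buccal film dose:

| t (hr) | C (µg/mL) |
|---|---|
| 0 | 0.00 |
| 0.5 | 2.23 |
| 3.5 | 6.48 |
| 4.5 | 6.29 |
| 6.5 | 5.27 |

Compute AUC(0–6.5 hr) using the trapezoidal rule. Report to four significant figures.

AUC = 31.57 µg/mL·hr

Trapezoidal AUC_0→6.5:
  [0→0.5]: (0.00+2.23)/2 × 0.5 = 0.5575
  [0.5→3.5]: (2.23+6.48)/2 × 3 = 13.065
  [3.5→4.5]: (6.48+6.29)/2 × 1 = 6.385
  [4.5→6.5]: (6.29+5.27)/2 × 2 = 11.56
  Sum = 31.5675 µg/mL·hr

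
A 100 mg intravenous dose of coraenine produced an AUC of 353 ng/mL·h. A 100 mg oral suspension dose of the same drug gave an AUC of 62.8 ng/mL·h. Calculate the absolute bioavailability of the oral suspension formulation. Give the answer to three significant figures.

F = (AUC_ev / D_ev) / (AUC_iv / D_iv)
  = (62.8/100) / (353/100)
  = 0.628 / 3.53 = 0.1779

F = 0.178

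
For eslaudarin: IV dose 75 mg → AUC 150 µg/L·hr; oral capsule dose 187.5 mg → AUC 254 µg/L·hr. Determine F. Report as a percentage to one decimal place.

F = (AUC_ev / D_ev) / (AUC_iv / D_iv)
  = (254/187.5) / (150/75)
  = 1.35467 / 2 = 0.6773
  = 67.73%

F = 67.7%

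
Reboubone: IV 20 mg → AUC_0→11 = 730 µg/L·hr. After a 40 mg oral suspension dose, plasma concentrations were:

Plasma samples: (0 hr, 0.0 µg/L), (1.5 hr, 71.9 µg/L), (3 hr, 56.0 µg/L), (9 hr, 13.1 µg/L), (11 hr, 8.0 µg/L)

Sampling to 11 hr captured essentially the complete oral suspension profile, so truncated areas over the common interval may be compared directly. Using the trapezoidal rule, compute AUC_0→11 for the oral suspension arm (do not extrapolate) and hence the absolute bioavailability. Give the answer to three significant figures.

F = 0.259

Trapezoidal AUC_0→11 (oral suspension):
  [0→1.5]: (0.0+71.9)/2 × 1.5 = 53.925
  [1.5→3]: (71.9+56.0)/2 × 1.5 = 95.925
  [3→9]: (56.0+13.1)/2 × 6 = 207.3
  [9→11]: (13.1+8.0)/2 × 2 = 21.1
  Sum = 378.25 µg/L·hr
F = (AUC_ev/D_ev)/(AUC_iv/D_iv) = (378.25/40)/(730/20) = 9.45625/36.5 = 0.2591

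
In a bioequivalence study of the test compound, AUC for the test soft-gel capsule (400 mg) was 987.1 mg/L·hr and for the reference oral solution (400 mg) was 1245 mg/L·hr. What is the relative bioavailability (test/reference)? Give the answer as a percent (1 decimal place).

F_rel = (AUC_test/D_test) / (AUC_ref/D_ref)
      = (987.1/400) / (1245/400)
      = 2.46775 / 3.1125 = 0.7929 = 79.29%

F_rel = 79.3%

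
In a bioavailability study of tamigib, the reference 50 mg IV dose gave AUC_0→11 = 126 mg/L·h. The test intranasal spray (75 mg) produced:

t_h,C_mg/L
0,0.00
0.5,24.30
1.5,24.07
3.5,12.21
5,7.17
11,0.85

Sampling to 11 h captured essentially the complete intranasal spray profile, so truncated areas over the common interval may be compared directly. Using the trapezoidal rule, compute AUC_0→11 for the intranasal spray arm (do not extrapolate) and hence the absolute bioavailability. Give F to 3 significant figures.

Trapezoidal AUC_0→11 (intranasal spray):
  [0→0.5]: (0.00+24.30)/2 × 0.5 = 6.075
  [0.5→1.5]: (24.30+24.07)/2 × 1 = 24.185
  [1.5→3.5]: (24.07+12.21)/2 × 2 = 36.28
  [3.5→5]: (12.21+7.17)/2 × 1.5 = 14.535
  [5→11]: (7.17+0.85)/2 × 6 = 24.06
  Sum = 105.135 mg/L·h
F = (AUC_ev/D_ev)/(AUC_iv/D_iv) = (105.135/75)/(126/50) = 1.4018/2.52 = 0.5563

F = 0.556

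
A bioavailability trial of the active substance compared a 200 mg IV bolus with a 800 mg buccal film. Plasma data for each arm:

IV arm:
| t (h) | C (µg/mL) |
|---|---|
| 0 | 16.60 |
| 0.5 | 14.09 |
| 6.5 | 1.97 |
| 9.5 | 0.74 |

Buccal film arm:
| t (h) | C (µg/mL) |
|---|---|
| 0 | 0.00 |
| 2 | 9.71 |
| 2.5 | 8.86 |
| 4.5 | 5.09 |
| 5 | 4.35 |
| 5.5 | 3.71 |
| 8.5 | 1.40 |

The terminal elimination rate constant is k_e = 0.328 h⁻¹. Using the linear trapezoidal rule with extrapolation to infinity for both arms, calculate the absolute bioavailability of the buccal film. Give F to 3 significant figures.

Trapezoidal AUC_0→9.5 (IV):
  [0→0.5]: (16.60+14.09)/2 × 0.5 = 7.6725
  [0.5→6.5]: (14.09+1.97)/2 × 6 = 48.18
  [6.5→9.5]: (1.97+0.74)/2 × 3 = 4.065
  Sum = 59.9175 µg/mL·h
IV tail: 0.74/0.328 = 2.256; AUC_iv,0→∞ = 59.9175 + 2.256 = 62.1735 µg/mL·h
Trapezoidal AUC_0→8.5 (buccal film):
  [0→2]: (0.00+9.71)/2 × 2 = 9.71
  [2→2.5]: (9.71+8.86)/2 × 0.5 = 4.6425
  [2.5→4.5]: (8.86+5.09)/2 × 2 = 13.95
  [4.5→5]: (5.09+4.35)/2 × 0.5 = 2.36
  [5→5.5]: (4.35+3.71)/2 × 0.5 = 2.015
  [5.5→8.5]: (3.71+1.40)/2 × 3 = 7.665
  Sum = 40.3425 µg/mL·h
buccal film tail: 1.40/0.328 = 4.268; AUC_ev,0→∞ = 40.3425 + 4.268 = 44.6105 µg/mL·h
F = (AUC_ev/D_ev)/(AUC_iv/D_iv) = (44.6105/800)/(62.1735/200) = 0.055763125/0.3108675 = 0.1794

F = 0.179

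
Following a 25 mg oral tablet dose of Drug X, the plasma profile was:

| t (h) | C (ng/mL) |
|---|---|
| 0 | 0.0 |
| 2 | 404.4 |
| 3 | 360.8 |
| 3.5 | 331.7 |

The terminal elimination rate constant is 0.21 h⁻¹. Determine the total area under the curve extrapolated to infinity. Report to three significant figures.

AUC = 2540 ng/mL·h

Trapezoidal AUC_0→3.5:
  [0→2]: (0.0+404.4)/2 × 2 = 404.4
  [2→3]: (404.4+360.8)/2 × 1 = 382.6
  [3→3.5]: (360.8+331.7)/2 × 0.5 = 173.125
  Sum = 960.125 ng/mL·h
Extrapolated tail: C_last / k_e = 331.7 / 0.21 = 1579.524
AUC_0→∞ = 960.125 + 1579.524 = 2539.649 ng/mL·h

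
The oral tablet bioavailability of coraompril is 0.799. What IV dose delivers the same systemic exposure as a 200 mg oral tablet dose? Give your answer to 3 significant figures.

Systemic exposure from an extravascular dose = F × D_ev, so the equivalent IV dose is F × D_ev.
D_iv = F × D_ev = 0.799 × 200 = 159.8 mg

D_iv = 160 mg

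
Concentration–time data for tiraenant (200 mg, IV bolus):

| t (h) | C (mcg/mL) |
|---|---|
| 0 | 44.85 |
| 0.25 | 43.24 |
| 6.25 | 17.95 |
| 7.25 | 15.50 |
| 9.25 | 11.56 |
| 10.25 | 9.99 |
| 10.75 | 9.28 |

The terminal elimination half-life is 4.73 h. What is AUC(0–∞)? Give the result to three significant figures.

Trapezoidal AUC_0→10.75:
  [0→0.25]: (44.85+43.24)/2 × 0.25 = 11.01125
  [0.25→6.25]: (43.24+17.95)/2 × 6 = 183.57
  [6.25→7.25]: (17.95+15.50)/2 × 1 = 16.725
  [7.25→9.25]: (15.50+11.56)/2 × 2 = 27.06
  [9.25→10.25]: (11.56+9.99)/2 × 1 = 10.775
  [10.25→10.75]: (9.99+9.28)/2 × 0.5 = 4.8175
  Sum = 253.95875 mcg/mL·h
k_e = ln2 / t½ = 0.693147 / 4.73 = 0.1465 h^-1
Extrapolated tail: C_last / k_e = 9.28 / 0.1465 = 63.345
AUC_0→∞ = 253.95875 + 63.345 = 317.30375 mcg/mL·h

AUC = 317 mcg/mL·h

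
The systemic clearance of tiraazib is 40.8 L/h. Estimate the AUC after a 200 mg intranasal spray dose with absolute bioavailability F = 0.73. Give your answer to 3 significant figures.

AUC = 3.58 mg/L·h

AUC_0→∞ = F × Dose / CL
        = 0.73 × 200 / 40.8 = 3.57843 mg/L·h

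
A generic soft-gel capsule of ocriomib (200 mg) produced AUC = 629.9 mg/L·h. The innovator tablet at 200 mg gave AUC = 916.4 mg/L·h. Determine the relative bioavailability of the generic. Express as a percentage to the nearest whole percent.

F_rel = 69%

F_rel = (AUC_test/D_test) / (AUC_ref/D_ref)
      = (629.9/200) / (916.4/200)
      = 3.1495 / 4.582 = 0.6874 = 68.74%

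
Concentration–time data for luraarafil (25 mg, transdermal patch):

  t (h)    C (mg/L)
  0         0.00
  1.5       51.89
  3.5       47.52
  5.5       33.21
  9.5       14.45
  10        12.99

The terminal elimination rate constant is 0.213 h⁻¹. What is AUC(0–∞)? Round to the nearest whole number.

AUC = 382 mg/L·h

Trapezoidal AUC_0→10:
  [0→1.5]: (0.00+51.89)/2 × 1.5 = 38.9175
  [1.5→3.5]: (51.89+47.52)/2 × 2 = 99.41
  [3.5→5.5]: (47.52+33.21)/2 × 2 = 80.73
  [5.5→9.5]: (33.21+14.45)/2 × 4 = 95.32
  [9.5→10]: (14.45+12.99)/2 × 0.5 = 6.86
  Sum = 321.2375 mg/L·h
Extrapolated tail: C_last / k_e = 12.99 / 0.213 = 60.986
AUC_0→∞ = 321.2375 + 60.986 = 382.2235 mg/L·h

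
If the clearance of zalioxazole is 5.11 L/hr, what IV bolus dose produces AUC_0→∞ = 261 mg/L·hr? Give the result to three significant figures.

Dose_iv = CL × AUC_0→∞
     = 5.11 × 261 = 1333.71 mg

Dose = 1330 mg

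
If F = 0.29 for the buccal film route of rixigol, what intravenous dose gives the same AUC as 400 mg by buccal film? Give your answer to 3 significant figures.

D_iv = 116 mg

Systemic exposure from an extravascular dose = F × D_ev, so the equivalent IV dose is F × D_ev.
D_iv = F × D_ev = 0.29 × 400 = 116 mg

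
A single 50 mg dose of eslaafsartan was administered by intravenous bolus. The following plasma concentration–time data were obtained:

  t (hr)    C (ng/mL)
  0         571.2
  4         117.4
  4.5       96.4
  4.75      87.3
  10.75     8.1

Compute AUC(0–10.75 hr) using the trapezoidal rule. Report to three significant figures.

AUC = 1740 ng/mL·hr

Trapezoidal AUC_0→10.75:
  [0→4]: (571.2+117.4)/2 × 4 = 1377.2
  [4→4.5]: (117.4+96.4)/2 × 0.5 = 53.45
  [4.5→4.75]: (96.4+87.3)/2 × 0.25 = 22.9625
  [4.75→10.75]: (87.3+8.1)/2 × 6 = 286.2
  Sum = 1739.8125 ng/mL·hr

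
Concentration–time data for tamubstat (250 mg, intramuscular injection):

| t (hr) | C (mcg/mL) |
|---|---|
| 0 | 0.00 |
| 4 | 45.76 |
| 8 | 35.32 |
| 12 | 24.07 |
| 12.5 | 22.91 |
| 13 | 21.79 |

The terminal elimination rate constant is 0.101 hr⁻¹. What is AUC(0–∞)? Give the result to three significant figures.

AUC = 611 mcg/mL·hr

Trapezoidal AUC_0→13:
  [0→4]: (0.00+45.76)/2 × 4 = 91.52
  [4→8]: (45.76+35.32)/2 × 4 = 162.16
  [8→12]: (35.32+24.07)/2 × 4 = 118.78
  [12→12.5]: (24.07+22.91)/2 × 0.5 = 11.745
  [12.5→13]: (22.91+21.79)/2 × 0.5 = 11.175
  Sum = 395.38 mcg/mL·hr
Extrapolated tail: C_last / k_e = 21.79 / 0.101 = 215.743
AUC_0→∞ = 395.38 + 215.743 = 611.123 mcg/mL·hr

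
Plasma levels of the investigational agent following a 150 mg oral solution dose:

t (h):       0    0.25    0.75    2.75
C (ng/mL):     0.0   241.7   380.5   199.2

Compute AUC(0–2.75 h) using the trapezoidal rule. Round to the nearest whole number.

Trapezoidal AUC_0→2.75:
  [0→0.25]: (0.0+241.7)/2 × 0.25 = 30.2125
  [0.25→0.75]: (241.7+380.5)/2 × 0.5 = 155.55
  [0.75→2.75]: (380.5+199.2)/2 × 2 = 579.7
  Sum = 765.4625 ng/mL·h

AUC = 765 ng/mL·h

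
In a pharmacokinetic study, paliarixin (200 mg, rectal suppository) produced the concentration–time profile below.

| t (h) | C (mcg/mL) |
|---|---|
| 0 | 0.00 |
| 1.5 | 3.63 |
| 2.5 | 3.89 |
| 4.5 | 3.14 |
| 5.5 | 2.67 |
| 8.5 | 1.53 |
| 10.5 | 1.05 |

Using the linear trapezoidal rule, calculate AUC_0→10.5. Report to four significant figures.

Trapezoidal AUC_0→10.5:
  [0→1.5]: (0.00+3.63)/2 × 1.5 = 2.7225
  [1.5→2.5]: (3.63+3.89)/2 × 1 = 3.76
  [2.5→4.5]: (3.89+3.14)/2 × 2 = 7.03
  [4.5→5.5]: (3.14+2.67)/2 × 1 = 2.905
  [5.5→8.5]: (2.67+1.53)/2 × 3 = 6.3
  [8.5→10.5]: (1.53+1.05)/2 × 2 = 2.58
  Sum = 25.2975 mcg/mL·h

AUC = 25.30 mcg/mL·h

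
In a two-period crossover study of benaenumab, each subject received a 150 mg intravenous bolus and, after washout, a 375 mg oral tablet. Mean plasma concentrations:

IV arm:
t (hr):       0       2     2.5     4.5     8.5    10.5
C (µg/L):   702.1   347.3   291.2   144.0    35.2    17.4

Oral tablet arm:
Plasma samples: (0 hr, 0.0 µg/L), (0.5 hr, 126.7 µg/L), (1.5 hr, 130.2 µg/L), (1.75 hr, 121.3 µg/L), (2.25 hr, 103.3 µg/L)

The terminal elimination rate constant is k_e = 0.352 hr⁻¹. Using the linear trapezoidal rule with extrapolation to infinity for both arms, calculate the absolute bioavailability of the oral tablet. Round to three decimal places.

Trapezoidal AUC_0→10.5 (IV):
  [0→2]: (702.1+347.3)/2 × 2 = 1049.4
  [2→2.5]: (347.3+291.2)/2 × 0.5 = 159.625
  [2.5→4.5]: (291.2+144.0)/2 × 2 = 435.2
  [4.5→8.5]: (144.0+35.2)/2 × 4 = 358.4
  [8.5→10.5]: (35.2+17.4)/2 × 2 = 52.6
  Sum = 2055.225 µg/L·hr
IV tail: 17.4/0.352 = 49.432; AUC_iv,0→∞ = 2055.225 + 49.432 = 2104.657 µg/L·hr
Trapezoidal AUC_0→2.25 (oral tablet):
  [0→0.5]: (0.0+126.7)/2 × 0.5 = 31.675
  [0.5→1.5]: (126.7+130.2)/2 × 1 = 128.45
  [1.5→1.75]: (130.2+121.3)/2 × 0.25 = 31.4375
  [1.75→2.25]: (121.3+103.3)/2 × 0.5 = 56.15
  Sum = 247.7125 µg/L·hr
oral tablet tail: 103.3/0.352 = 293.466; AUC_ev,0→∞ = 247.7125 + 293.466 = 541.1785 µg/L·hr
F = (AUC_ev/D_ev)/(AUC_iv/D_iv) = (541.1785/375)/(2104.657/150) = 1.44314/14.031 = 0.1029

F = 0.103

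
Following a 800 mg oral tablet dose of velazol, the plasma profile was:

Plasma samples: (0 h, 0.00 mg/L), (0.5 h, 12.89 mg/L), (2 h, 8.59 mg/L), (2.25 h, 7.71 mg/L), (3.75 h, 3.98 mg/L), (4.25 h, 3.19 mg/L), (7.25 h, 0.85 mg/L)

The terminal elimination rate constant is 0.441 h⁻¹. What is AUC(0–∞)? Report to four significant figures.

Trapezoidal AUC_0→7.25:
  [0→0.5]: (0.00+12.89)/2 × 0.5 = 3.2225
  [0.5→2]: (12.89+8.59)/2 × 1.5 = 16.11
  [2→2.25]: (8.59+7.71)/2 × 0.25 = 2.0375
  [2.25→3.75]: (7.71+3.98)/2 × 1.5 = 8.7675
  [3.75→4.25]: (3.98+3.19)/2 × 0.5 = 1.7925
  [4.25→7.25]: (3.19+0.85)/2 × 3 = 6.06
  Sum = 37.99 mg/L·h
Extrapolated tail: C_last / k_e = 0.85 / 0.441 = 1.927
AUC_0→∞ = 37.99 + 1.927 = 39.917 mg/L·h

AUC = 39.92 mg/L·h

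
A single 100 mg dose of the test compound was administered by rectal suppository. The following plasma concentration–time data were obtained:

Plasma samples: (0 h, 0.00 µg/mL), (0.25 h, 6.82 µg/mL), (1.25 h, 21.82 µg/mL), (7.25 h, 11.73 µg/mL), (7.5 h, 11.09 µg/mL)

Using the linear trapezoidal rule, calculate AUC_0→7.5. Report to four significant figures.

AUC = 118.7 µg/mL·h

Trapezoidal AUC_0→7.5:
  [0→0.25]: (0.00+6.82)/2 × 0.25 = 0.8525
  [0.25→1.25]: (6.82+21.82)/2 × 1 = 14.32
  [1.25→7.25]: (21.82+11.73)/2 × 6 = 100.65
  [7.25→7.5]: (11.73+11.09)/2 × 0.25 = 2.8525
  Sum = 118.675 µg/mL·h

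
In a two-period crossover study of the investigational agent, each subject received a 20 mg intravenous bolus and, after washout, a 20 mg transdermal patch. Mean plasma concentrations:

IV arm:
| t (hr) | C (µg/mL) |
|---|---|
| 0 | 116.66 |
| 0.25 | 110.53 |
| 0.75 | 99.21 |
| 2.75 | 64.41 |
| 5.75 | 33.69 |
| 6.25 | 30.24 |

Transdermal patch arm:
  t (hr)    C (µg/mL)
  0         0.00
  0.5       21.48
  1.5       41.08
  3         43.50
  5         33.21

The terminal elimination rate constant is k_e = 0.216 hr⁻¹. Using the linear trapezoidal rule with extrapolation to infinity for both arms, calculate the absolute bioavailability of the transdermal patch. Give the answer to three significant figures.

F = 0.604

Trapezoidal AUC_0→6.25 (IV):
  [0→0.25]: (116.66+110.53)/2 × 0.25 = 28.39875
  [0.25→0.75]: (110.53+99.21)/2 × 0.5 = 52.435
  [0.75→2.75]: (99.21+64.41)/2 × 2 = 163.62
  [2.75→5.75]: (64.41+33.69)/2 × 3 = 147.15
  [5.75→6.25]: (33.69+30.24)/2 × 0.5 = 15.9825
  Sum = 407.58625 µg/mL·hr
IV tail: 30.24/0.216 = 140.000; AUC_iv,0→∞ = 407.58625 + 140.000 = 547.58625 µg/mL·hr
Trapezoidal AUC_0→5 (transdermal patch):
  [0→0.5]: (0.00+21.48)/2 × 0.5 = 5.37
  [0.5→1.5]: (21.48+41.08)/2 × 1 = 31.28
  [1.5→3]: (41.08+43.50)/2 × 1.5 = 63.435
  [3→5]: (43.50+33.21)/2 × 2 = 76.71
  Sum = 176.795 µg/mL·hr
transdermal patch tail: 33.21/0.216 = 153.750; AUC_ev,0→∞ = 176.795 + 153.750 = 330.545 µg/mL·hr
F = (AUC_ev/D_ev)/(AUC_iv/D_iv) = (330.545/20)/(547.58625/20) = 16.52725/27.3793 = 0.6036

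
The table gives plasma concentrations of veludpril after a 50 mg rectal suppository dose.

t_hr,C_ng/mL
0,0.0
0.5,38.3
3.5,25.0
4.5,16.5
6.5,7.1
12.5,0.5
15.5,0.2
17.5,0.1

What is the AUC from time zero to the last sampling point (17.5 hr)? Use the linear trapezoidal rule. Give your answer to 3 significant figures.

AUC = 173 ng/mL·hr

Trapezoidal AUC_0→17.5:
  [0→0.5]: (0.0+38.3)/2 × 0.5 = 9.575
  [0.5→3.5]: (38.3+25.0)/2 × 3 = 94.95
  [3.5→4.5]: (25.0+16.5)/2 × 1 = 20.75
  [4.5→6.5]: (16.5+7.1)/2 × 2 = 23.6
  [6.5→12.5]: (7.1+0.5)/2 × 6 = 22.8
  [12.5→15.5]: (0.5+0.2)/2 × 3 = 1.05
  [15.5→17.5]: (0.2+0.1)/2 × 2 = 0.3
  Sum = 173.025 ng/mL·hr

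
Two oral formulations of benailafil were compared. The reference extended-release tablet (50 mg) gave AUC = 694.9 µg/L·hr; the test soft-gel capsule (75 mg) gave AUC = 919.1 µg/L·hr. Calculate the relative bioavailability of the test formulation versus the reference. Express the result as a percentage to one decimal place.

F_rel = (AUC_test/D_test) / (AUC_ref/D_ref)
      = (919.1/75) / (694.9/50)
      = 12.2547 / 13.898 = 0.8818 = 88.18%

F_rel = 88.2%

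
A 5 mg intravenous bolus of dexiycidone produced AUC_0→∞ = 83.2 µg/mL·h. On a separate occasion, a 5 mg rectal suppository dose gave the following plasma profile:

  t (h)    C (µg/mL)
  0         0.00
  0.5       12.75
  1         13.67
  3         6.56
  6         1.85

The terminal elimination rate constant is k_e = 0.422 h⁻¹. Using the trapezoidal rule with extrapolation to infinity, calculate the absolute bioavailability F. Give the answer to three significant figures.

F = 0.565

Trapezoidal AUC_0→6 (rectal suppository):
  [0→0.5]: (0.00+12.75)/2 × 0.5 = 3.1875
  [0.5→1]: (12.75+13.67)/2 × 0.5 = 6.605
  [1→3]: (13.67+6.56)/2 × 2 = 20.23
  [3→6]: (6.56+1.85)/2 × 3 = 12.615
  Sum = 42.6375 µg/mL·h
Tail: C_last/k_e = 1.85/0.422 = 4.384
AUC_0→∞ (rectal suppository) = 42.6375 + 4.384 = 47.0215 µg/mL·h
F = (AUC_ev/D_ev)/(AUC_iv/D_iv) = (47.0215/5)/(83.2/5) = 9.4043/16.64 = 0.5652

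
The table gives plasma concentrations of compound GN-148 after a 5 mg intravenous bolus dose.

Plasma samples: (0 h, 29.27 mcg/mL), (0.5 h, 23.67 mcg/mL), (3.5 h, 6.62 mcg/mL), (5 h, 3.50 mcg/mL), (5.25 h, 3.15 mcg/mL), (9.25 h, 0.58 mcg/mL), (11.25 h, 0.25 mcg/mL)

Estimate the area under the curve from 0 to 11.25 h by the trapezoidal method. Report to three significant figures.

AUC = 75.4 mcg/mL·h

Trapezoidal AUC_0→11.25:
  [0→0.5]: (29.27+23.67)/2 × 0.5 = 13.235
  [0.5→3.5]: (23.67+6.62)/2 × 3 = 45.435
  [3.5→5]: (6.62+3.50)/2 × 1.5 = 7.59
  [5→5.25]: (3.50+3.15)/2 × 0.25 = 0.83125
  [5.25→9.25]: (3.15+0.58)/2 × 4 = 7.46
  [9.25→11.25]: (0.58+0.25)/2 × 2 = 0.83
  Sum = 75.38125 mcg/mL·h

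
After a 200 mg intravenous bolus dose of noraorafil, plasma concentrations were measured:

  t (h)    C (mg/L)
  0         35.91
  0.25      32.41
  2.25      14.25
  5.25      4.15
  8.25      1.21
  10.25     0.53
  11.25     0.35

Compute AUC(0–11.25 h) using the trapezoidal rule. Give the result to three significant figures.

Trapezoidal AUC_0→11.25:
  [0→0.25]: (35.91+32.41)/2 × 0.25 = 8.54
  [0.25→2.25]: (32.41+14.25)/2 × 2 = 46.66
  [2.25→5.25]: (14.25+4.15)/2 × 3 = 27.6
  [5.25→8.25]: (4.15+1.21)/2 × 3 = 8.04
  [8.25→10.25]: (1.21+0.53)/2 × 2 = 1.74
  [10.25→11.25]: (0.53+0.35)/2 × 1 = 0.44
  Sum = 93.02 mg/L·h

AUC = 93.0 mg/L·h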